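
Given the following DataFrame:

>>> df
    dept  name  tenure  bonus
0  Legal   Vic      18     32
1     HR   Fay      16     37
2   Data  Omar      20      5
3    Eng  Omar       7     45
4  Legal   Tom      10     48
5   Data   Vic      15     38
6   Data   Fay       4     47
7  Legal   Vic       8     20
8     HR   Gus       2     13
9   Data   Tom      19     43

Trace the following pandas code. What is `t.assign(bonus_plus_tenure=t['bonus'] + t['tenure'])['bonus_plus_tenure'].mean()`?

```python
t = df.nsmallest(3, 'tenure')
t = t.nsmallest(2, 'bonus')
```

take 3 rows with smallest tenure:
   dept  name  tenure  bonus
8    HR   Gus       2     13
6  Data   Fay       4     47
3   Eng  Omar       7     45
take 2 rows with smallest bonus:
  dept  name  tenure  bonus
8   HR   Gus       2     13
3  Eng  Omar       7     45
add column bonus_plus_tenure = t['bonus'] + t['tenure']:
  dept  name  tenure  bonus  bonus_plus_tenure
8   HR   Gus       2     13                 15
3  Eng  Omar       7     45                 52

33.5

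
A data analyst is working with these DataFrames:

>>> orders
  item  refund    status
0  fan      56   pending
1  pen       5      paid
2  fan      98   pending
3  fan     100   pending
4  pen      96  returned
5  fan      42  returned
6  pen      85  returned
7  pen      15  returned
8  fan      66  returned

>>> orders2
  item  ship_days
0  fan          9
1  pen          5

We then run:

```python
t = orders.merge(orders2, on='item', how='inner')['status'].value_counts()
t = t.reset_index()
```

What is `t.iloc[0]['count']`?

merge on 'item' (how='inner') → 9 rows:
  item  refund    status  ship_days
0  fan      56   pending          9
1  pen       5      paid          5
2  fan      98   pending          9
3  fan     100   pending          9
4  pen      96  returned          5
5  fan      42  returned          9
6  pen      85  returned          5
7  pen      15  returned          5
8  fan      66  returned          9
value_counts of status:
status
returned    5
pending     3
paid        1
Name: count, dtype: int64
reset_index():
     status  count
0  returned      5
1   pending      3
2      paid      1
value at position 0, column 'count' → 5

5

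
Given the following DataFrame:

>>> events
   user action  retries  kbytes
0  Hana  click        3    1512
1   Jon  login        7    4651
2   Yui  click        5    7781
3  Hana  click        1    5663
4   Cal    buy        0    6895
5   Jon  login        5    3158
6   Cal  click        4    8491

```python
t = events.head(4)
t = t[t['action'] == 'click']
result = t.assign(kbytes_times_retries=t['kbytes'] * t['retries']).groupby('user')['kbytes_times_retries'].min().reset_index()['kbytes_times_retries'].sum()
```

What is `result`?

take first 4 rows:
   user action  retries  kbytes
0  Hana  click        3    1512
1   Jon  login        7    4651
2   Yui  click        5    7781
3  Hana  click        1    5663
filter rows where action == 'click':
   user action  retries  kbytes
0  Hana  click        3    1512
2   Yui  click        5    7781
3  Hana  click        1    5663
add column kbytes_times_retries = t['kbytes'] * t['retries']:
   user action  retries  kbytes  kbytes_times_retries
0  Hana  click        3    1512                  4536
2   Yui  click        5    7781                 38905
3  Hana  click        1    5663                  5663
group by user, min of kbytes_times_retries:
user
Hana     4536
Yui     38905
Name: kbytes_times_retries, dtype: int64
reset_index():
   user  kbytes_times_retries
0  Hana                  4536
1   Yui                 38905
Hence 43441.

43441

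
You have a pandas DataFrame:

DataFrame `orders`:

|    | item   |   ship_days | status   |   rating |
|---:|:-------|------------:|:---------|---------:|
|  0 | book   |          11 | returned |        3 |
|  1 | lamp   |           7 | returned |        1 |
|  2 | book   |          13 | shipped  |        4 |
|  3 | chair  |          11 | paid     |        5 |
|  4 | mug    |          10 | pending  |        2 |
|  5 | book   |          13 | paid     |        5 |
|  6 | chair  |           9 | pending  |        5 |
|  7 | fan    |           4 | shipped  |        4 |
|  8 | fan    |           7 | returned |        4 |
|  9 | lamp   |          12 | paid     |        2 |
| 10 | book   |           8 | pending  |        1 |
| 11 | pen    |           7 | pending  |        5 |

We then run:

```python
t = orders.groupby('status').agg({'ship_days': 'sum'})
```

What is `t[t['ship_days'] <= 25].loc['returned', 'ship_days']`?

group by status, sum of ship_days:
          ship_days
status             
paid             36
pending          34
returned         25
shipped          17
filter rows where ship_days <= 25:
          ship_days
status             
returned         25
shipped          17

25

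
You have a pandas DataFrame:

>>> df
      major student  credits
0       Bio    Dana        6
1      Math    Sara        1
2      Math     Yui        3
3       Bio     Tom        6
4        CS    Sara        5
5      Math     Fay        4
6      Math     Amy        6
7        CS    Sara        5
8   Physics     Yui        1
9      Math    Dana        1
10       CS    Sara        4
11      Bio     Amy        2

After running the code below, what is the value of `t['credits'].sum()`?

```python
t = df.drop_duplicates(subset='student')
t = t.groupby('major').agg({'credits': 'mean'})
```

9.5

drop duplicate student (keep=first):
  major student  credits
0   Bio    Dana        6
1  Math    Sara        1
2  Math     Yui        3
3   Bio     Tom        6
5  Math     Fay        4
6  Math     Amy        6
group by major, mean of credits:
       credits
major         
Bio        6.0
Math       3.5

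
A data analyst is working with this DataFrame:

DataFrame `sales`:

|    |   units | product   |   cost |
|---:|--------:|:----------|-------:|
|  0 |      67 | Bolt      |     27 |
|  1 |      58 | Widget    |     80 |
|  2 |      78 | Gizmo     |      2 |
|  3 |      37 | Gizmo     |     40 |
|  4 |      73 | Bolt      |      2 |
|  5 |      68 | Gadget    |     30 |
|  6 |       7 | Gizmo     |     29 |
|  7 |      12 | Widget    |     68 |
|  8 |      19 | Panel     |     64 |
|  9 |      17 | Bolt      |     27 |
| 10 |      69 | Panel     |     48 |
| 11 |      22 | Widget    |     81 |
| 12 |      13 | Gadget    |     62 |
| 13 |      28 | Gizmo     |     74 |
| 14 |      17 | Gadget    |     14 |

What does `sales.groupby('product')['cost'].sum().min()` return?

56

group by product, sum of cost:
product
Bolt       56
Gadget    106
Gizmo     145
Panel     112
Widget    229
Name: cost, dtype: int64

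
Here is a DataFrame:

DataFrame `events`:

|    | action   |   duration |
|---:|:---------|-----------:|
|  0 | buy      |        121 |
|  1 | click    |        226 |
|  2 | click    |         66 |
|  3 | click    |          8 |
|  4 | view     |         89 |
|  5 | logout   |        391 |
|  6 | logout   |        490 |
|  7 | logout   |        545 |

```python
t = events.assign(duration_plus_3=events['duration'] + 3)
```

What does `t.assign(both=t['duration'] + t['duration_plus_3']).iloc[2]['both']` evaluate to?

135

add column duration_plus_3 = events['duration'] + 3:
   action  duration  duration_plus_3
0     buy       121              124
1   click       226              229
2   click        66               69
3   click         8               11
4    view        89               92
5  logout       391              394
6  logout       490              493
7  logout       545              548
add column both = t['duration'] + t['duration_plus_3']:
   action  duration  duration_plus_3  both
0     buy       121              124   245
1   click       226              229   455
2   click        66               69   135
3   click         8               11    19
4    view        89               92   181
5  logout       391              394   785
6  logout       490              493   983
7  logout       545              548  1093
So iloc[2]['both'] = 135.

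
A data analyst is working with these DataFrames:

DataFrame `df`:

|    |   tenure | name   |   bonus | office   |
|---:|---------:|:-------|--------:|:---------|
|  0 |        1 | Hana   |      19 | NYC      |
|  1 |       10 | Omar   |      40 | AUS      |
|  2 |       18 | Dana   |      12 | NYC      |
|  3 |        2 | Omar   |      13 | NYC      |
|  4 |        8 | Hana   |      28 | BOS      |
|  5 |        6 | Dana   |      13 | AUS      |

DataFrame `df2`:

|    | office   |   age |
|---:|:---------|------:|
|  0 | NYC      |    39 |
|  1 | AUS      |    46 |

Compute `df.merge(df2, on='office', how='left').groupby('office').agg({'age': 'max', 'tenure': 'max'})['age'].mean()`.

merge on 'office' (how='left') → 6 rows:
   tenure  name  bonus office   age
0       1  Hana     19    NYC  39.0
1      10  Omar     40    AUS  46.0
2      18  Dana     12    NYC  39.0
3       2  Omar     13    NYC  39.0
4       8  Hana     28    BOS   NaN
5       6  Dana     13    AUS  46.0
group by office: max(age), max(tenure):
         age  tenure
office              
AUS     46.0      10
BOS      NaN       8
NYC     39.0      18
Finally, mean of column 'age' = 42.5.

42.5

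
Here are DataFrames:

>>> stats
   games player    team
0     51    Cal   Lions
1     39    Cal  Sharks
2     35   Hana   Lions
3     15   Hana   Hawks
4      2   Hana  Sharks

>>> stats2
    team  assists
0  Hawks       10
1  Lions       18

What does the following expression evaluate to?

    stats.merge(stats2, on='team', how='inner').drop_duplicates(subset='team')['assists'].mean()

14.0

merge on 'team' (how='inner') → 3 rows:
   games player   team  assists
0     51    Cal  Lions       18
1     35   Hana  Lions       18
2     15   Hana  Hawks       10
drop duplicate team (keep=first):
   games player   team  assists
0     51    Cal  Lions       18
2     15   Hana  Hawks       10
Finally, mean of column 'assists' = 14.0.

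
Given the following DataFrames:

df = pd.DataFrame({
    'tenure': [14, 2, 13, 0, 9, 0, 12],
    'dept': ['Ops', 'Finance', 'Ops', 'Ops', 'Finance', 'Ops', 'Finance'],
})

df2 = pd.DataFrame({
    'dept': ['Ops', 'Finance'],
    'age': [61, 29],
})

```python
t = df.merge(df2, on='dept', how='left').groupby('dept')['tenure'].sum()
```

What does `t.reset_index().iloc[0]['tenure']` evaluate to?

merge on 'dept' (how='left') → 7 rows:
   tenure     dept  age
0      14      Ops   61
1       2  Finance   29
2      13      Ops   61
3       0      Ops   61
4       9  Finance   29
5       0      Ops   61
6      12  Finance   29
group by dept, sum of tenure:
dept
Finance    23
Ops        27
Name: tenure, dtype: int64
reset_index():
      dept  tenure
0  Finance      23
1      Ops      27
value at position 0, column 'tenure' → 23

23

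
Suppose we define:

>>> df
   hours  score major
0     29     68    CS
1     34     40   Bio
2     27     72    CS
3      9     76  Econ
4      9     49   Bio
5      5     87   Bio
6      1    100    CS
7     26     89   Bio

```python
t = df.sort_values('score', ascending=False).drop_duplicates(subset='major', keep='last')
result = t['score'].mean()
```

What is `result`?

61.3333333333

sort by score descending:
   hours  score major
6      1    100    CS
7     26     89   Bio
5      5     87   Bio
3      9     76  Econ
2     27     72    CS
0     29     68    CS
4      9     49   Bio
1     34     40   Bio
drop duplicate major (keep=last):
   hours  score major
3      9     76  Econ
0     29     68    CS
1     34     40   Bio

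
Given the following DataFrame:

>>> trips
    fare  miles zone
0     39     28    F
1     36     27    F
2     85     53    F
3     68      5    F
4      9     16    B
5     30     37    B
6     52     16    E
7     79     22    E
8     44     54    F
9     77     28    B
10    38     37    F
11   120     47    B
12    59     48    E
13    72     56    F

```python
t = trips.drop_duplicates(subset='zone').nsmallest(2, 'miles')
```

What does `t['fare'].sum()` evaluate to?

61

drop duplicate zone (keep=first):
   fare  miles zone
0    39     28    F
4     9     16    B
6    52     16    E
take 2 rows with smallest miles:
   fare  miles zone
4     9     16    B
6    52     16    E
Hence 61.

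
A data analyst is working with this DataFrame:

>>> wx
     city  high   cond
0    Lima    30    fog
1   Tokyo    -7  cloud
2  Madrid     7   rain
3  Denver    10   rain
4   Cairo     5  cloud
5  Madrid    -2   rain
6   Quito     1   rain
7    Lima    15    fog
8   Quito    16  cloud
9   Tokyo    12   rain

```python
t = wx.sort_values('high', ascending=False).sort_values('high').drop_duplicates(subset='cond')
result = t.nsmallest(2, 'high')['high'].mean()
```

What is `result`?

sort by high descending:
     city  high   cond
0    Lima    30    fog
8   Quito    16  cloud
7    Lima    15    fog
9   Tokyo    12   rain
3  Denver    10   rain
2  Madrid     7   rain
4   Cairo     5  cloud
6   Quito     1   rain
5  Madrid    -2   rain
1   Tokyo    -7  cloud
sort by high:
     city  high   cond
1   Tokyo    -7  cloud
5  Madrid    -2   rain
6   Quito     1   rain
4   Cairo     5  cloud
2  Madrid     7   rain
3  Denver    10   rain
9   Tokyo    12   rain
7    Lima    15    fog
8   Quito    16  cloud
0    Lima    30    fog
drop duplicate cond (keep=first):
     city  high   cond
1   Tokyo    -7  cloud
5  Madrid    -2   rain
7    Lima    15    fog
take 2 rows with smallest high:
     city  high   cond
1   Tokyo    -7  cloud
5  Madrid    -2   rain
Finally, mean of column 'high' = -4.5.

-4.5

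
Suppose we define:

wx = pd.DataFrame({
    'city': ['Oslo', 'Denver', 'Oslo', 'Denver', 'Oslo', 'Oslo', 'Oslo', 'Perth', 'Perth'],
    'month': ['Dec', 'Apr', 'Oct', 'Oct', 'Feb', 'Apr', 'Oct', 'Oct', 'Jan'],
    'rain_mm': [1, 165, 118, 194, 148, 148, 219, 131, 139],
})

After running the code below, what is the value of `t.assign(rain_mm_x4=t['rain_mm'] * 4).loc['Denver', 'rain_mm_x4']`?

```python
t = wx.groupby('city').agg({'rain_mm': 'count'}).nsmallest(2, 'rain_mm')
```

8

group by city, count of rain_mm:
        rain_mm
city           
Denver        2
Oslo          5
Perth         2
take 2 rows with smallest rain_mm:
        rain_mm
city           
Denver        2
Perth         2
add column rain_mm_x4 = t['rain_mm'] * 4:
        rain_mm  rain_mm_x4
city                       
Denver        2           8
Perth         2           8
Finally, value at row 'Denver', column 'rain_mm_x4' = 8.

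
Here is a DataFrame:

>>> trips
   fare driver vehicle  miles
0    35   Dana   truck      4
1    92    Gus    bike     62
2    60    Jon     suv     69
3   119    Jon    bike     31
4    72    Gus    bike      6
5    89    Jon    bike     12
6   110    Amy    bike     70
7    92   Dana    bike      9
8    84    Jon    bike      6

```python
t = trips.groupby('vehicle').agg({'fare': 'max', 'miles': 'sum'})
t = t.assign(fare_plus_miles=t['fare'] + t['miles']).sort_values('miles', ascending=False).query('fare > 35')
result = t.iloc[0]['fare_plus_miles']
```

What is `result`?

315

group by vehicle: max(fare), sum(miles):
         fare  miles
vehicle             
bike      119    196
suv        60     69
truck      35      4
add column fare_plus_miles = t['fare'] + t['miles']:
         fare  miles  fare_plus_miles
vehicle                              
bike      119    196              315
suv        60     69              129
truck      35      4               39
sort by miles descending:
         fare  miles  fare_plus_miles
vehicle                              
bike      119    196              315
suv        60     69              129
truck      35      4               39
filter rows where fare > 35:
         fare  miles  fare_plus_miles
vehicle                              
bike      119    196              315
suv        60     69              129
Finally, value at position 0, column 'fare_plus_miles' = 315.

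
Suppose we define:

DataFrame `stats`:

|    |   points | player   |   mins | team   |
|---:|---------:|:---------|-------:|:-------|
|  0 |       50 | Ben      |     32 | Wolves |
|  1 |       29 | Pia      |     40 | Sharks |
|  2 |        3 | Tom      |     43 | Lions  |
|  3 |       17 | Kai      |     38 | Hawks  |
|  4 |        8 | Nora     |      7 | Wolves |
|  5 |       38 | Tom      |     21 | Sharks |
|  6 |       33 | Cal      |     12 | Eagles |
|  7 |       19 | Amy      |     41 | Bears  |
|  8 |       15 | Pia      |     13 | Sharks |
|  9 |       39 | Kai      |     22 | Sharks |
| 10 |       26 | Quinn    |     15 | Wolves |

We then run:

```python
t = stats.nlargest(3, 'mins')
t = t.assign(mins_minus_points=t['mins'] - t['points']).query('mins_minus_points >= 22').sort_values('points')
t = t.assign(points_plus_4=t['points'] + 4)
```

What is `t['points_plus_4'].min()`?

take 3 rows with largest mins:
   points player  mins    team
2       3    Tom    43   Lions
7      19    Amy    41   Bears
1      29    Pia    40  Sharks
add column mins_minus_points = t['mins'] - t['points']:
   points player  mins    team  mins_minus_points
2       3    Tom    43   Lions                 40
7      19    Amy    41   Bears                 22
1      29    Pia    40  Sharks                 11
filter rows where mins_minus_points >= 22:
   points player  mins   team  mins_minus_points
2       3    Tom    43  Lions                 40
7      19    Amy    41  Bears                 22
sort by points:
   points player  mins   team  mins_minus_points
2       3    Tom    43  Lions                 40
7      19    Amy    41  Bears                 22
add column points_plus_4 = t['points'] + 4:
   points player  mins   team  mins_minus_points  points_plus_4
2       3    Tom    43  Lions                 40              7
7      19    Amy    41  Bears                 22             23
Hence 7.

7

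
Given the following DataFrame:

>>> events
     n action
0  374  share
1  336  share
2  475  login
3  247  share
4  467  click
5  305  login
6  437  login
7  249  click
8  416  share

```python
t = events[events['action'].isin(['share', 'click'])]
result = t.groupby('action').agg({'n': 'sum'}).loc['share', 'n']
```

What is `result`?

filter rows where action in ['share', 'click']:
     n action
0  374  share
1  336  share
3  247  share
4  467  click
7  249  click
8  416  share
group by action, sum of n:
           n
action      
click    716
share   1373
Reading off the value at row 'share', column 'n', we get 1373.

1373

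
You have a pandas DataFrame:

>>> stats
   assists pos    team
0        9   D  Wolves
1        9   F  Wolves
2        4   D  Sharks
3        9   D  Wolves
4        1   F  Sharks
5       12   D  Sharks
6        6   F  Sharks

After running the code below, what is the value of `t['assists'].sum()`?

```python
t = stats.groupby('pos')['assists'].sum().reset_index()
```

group by pos, sum of assists:
pos
D    34
F    16
Name: assists, dtype: int64
reset_index():
  pos  assists
0   D       34
1   F       16

50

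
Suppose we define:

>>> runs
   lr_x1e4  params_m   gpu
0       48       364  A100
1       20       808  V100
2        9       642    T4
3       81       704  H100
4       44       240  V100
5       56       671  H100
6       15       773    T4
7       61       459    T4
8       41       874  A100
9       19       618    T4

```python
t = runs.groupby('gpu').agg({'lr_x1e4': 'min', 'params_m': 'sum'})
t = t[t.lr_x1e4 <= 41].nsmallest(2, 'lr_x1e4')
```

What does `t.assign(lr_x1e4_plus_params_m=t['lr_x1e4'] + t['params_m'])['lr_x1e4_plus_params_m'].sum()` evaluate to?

group by gpu: min(lr_x1e4), sum(params_m):
      lr_x1e4  params_m
gpu                    
A100       41      1238
H100       56      1375
T4          9      2492
V100       20      1048
filter rows where lr_x1e4 <= 41:
      lr_x1e4  params_m
gpu                    
A100       41      1238
T4          9      2492
V100       20      1048
take 2 rows with smallest lr_x1e4:
      lr_x1e4  params_m
gpu                    
T4          9      2492
V100       20      1048
add column lr_x1e4_plus_params_m = t['lr_x1e4'] + t['params_m']:
      lr_x1e4  params_m  lr_x1e4_plus_params_m
gpu                                           
T4          9      2492                   2501
V100       20      1048                   1068

3569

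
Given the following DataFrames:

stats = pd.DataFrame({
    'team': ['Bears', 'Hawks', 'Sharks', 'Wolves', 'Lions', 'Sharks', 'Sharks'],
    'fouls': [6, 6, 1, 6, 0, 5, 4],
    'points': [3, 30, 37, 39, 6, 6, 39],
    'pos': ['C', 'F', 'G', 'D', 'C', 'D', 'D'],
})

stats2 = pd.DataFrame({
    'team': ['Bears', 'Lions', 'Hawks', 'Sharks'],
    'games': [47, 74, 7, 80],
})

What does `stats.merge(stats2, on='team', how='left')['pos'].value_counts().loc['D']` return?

3

merge on 'team' (how='left') → 7 rows:
     team  fouls  points pos  games
0   Bears      6       3   C   47.0
1   Hawks      6      30   F    7.0
2  Sharks      1      37   G   80.0
3  Wolves      6      39   D    NaN
4   Lions      0       6   C   74.0
5  Sharks      5       6   D   80.0
6  Sharks      4      39   D   80.0
value_counts of pos:
pos
D    3
C    2
F    1
G    1
Name: count, dtype: int64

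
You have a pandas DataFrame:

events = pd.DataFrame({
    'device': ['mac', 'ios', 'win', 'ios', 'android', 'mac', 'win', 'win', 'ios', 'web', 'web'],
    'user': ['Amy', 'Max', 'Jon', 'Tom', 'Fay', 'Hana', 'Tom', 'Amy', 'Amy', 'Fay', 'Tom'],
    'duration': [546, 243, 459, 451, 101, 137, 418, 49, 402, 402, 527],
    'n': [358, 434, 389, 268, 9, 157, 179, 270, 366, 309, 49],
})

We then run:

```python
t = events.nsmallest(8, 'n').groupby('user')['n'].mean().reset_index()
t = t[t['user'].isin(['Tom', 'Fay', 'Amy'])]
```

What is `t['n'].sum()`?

take 8 rows with smallest n:
     device  user  duration    n
4   android   Fay       101    9
10      web   Tom       527   49
5       mac  Hana       137  157
6       win   Tom       418  179
3       ios   Tom       451  268
7       win   Amy        49  270
9       web   Fay       402  309
0       mac   Amy       546  358
group by user, mean of n:
user
Amy     314.000000
Fay     159.000000
Hana    157.000000
Tom     165.333333
Name: n, dtype: float64
reset_index():
   user           n
0   Amy  314.000000
1   Fay  159.000000
2  Hana  157.000000
3   Tom  165.333333
filter rows where user in ['Tom', 'Fay', 'Amy']:
  user           n
0  Amy  314.000000
1  Fay  159.000000
3  Tom  165.333333

638.333333333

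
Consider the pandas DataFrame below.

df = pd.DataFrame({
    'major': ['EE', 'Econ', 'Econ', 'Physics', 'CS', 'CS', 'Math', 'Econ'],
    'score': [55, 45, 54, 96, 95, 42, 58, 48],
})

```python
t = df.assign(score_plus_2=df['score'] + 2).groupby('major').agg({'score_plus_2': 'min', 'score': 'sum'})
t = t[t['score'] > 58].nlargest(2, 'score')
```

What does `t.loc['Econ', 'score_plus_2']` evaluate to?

add column score_plus_2 = df['score'] + 2:
     major  score  score_plus_2
0       EE     55            57
1     Econ     45            47
2     Econ     54            56
3  Physics     96            98
4       CS     95            97
5       CS     42            44
6     Math     58            60
7     Econ     48            50
group by major: min(score_plus_2), sum(score):
         score_plus_2  score
major                       
CS                 44    137
EE                 57     55
Econ               47    147
Math               60     58
Physics            98     96
filter rows where score > 58:
         score_plus_2  score
major                       
CS                 44    137
Econ               47    147
Physics            98     96
take 2 rows with largest score:
       score_plus_2  score
major                     
Econ             47    147
CS               44    137
value at row 'Econ', column 'score_plus_2' → 47

47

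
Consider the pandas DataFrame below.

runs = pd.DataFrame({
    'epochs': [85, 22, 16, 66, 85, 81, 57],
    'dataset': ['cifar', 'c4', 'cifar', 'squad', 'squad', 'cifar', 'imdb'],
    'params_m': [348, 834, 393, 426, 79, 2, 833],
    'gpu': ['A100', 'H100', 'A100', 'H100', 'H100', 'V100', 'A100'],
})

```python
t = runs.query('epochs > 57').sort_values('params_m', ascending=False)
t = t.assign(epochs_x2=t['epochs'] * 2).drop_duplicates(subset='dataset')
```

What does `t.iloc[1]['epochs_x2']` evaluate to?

170

filter rows where epochs > 57:
   epochs dataset  params_m   gpu
0      85   cifar       348  A100
3      66   squad       426  H100
4      85   squad        79  H100
5      81   cifar         2  V100
sort by params_m descending:
   epochs dataset  params_m   gpu
3      66   squad       426  H100
0      85   cifar       348  A100
4      85   squad        79  H100
5      81   cifar         2  V100
add column epochs_x2 = t['epochs'] * 2:
   epochs dataset  params_m   gpu  epochs_x2
3      66   squad       426  H100        132
0      85   cifar       348  A100        170
4      85   squad        79  H100        170
5      81   cifar         2  V100        162
drop duplicate dataset (keep=first):
   epochs dataset  params_m   gpu  epochs_x2
3      66   squad       426  H100        132
0      85   cifar       348  A100        170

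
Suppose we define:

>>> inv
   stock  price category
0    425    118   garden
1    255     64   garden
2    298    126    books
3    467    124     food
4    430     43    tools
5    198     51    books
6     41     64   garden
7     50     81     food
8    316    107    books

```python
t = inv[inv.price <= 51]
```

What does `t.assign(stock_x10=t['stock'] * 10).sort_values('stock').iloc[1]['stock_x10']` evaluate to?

4300

filter rows where price <= 51:
   stock  price category
4    430     43    tools
5    198     51    books
add column stock_x10 = t['stock'] * 10:
   stock  price category  stock_x10
4    430     43    tools       4300
5    198     51    books       1980
sort by stock:
   stock  price category  stock_x10
5    198     51    books       1980
4    430     43    tools       4300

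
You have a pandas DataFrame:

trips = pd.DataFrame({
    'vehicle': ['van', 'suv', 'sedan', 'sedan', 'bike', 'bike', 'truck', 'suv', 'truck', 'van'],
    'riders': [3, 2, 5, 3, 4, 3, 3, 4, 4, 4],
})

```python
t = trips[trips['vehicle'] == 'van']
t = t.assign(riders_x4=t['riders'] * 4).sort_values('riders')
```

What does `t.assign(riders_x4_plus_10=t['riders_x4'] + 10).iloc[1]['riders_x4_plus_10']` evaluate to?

26

filter rows where vehicle == 'van':
  vehicle  riders
0     van       3
9     van       4
add column riders_x4 = t['riders'] * 4:
  vehicle  riders  riders_x4
0     van       3         12
9     van       4         16
sort by riders:
  vehicle  riders  riders_x4
0     van       3         12
9     van       4         16
add column riders_x4_plus_10 = t['riders_x4'] + 10:
  vehicle  riders  riders_x4  riders_x4_plus_10
0     van       3         12                 22
9     van       4         16                 26
Hence 26.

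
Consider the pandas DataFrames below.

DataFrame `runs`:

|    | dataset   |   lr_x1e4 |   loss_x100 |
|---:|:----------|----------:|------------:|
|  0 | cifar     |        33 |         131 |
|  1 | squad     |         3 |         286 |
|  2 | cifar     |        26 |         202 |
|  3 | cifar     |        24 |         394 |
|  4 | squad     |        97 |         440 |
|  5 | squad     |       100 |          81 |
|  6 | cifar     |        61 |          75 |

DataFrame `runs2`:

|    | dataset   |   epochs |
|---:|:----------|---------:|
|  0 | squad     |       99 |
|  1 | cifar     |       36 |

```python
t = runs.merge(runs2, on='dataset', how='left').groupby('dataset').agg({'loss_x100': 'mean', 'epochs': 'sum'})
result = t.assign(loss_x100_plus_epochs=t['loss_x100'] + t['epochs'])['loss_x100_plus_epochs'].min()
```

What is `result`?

344.5

merge on 'dataset' (how='left') → 7 rows:
  dataset  lr_x1e4  loss_x100  epochs
0   cifar       33        131      36
1   squad        3        286      99
2   cifar       26        202      36
3   cifar       24        394      36
4   squad       97        440      99
5   squad      100         81      99
6   cifar       61         75      36
group by dataset: mean(loss_x100), sum(epochs):
         loss_x100  epochs
dataset                   
cifar        200.5     144
squad        269.0     297
add column loss_x100_plus_epochs = t['loss_x100'] + t['epochs']:
         loss_x100  epochs  loss_x100_plus_epochs
dataset                                          
cifar        200.5     144                  344.5
squad        269.0     297                  566.0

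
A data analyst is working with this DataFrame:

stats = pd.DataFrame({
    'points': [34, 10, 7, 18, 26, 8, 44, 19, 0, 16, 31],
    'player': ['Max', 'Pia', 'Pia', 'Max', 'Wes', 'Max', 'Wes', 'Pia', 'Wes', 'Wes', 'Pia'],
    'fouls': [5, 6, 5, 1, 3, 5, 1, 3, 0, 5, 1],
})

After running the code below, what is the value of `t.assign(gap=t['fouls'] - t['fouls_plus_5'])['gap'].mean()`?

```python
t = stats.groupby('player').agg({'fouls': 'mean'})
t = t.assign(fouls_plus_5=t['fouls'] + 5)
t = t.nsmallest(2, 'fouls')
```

-5.0

group by player, mean of fouls:
           fouls
player          
Max     3.666667
Pia     3.750000
Wes     2.250000
add column fouls_plus_5 = t['fouls'] + 5:
           fouls  fouls_plus_5
player                        
Max     3.666667      8.666667
Pia     3.750000      8.750000
Wes     2.250000      7.250000
take 2 rows with smallest fouls:
           fouls  fouls_plus_5
player                        
Wes     2.250000      7.250000
Max     3.666667      8.666667
add column gap = t['fouls'] - t['fouls_plus_5']:
           fouls  fouls_plus_5  gap
player                             
Wes     2.250000      7.250000 -5.0
Max     3.666667      8.666667 -5.0
Hence -5.0.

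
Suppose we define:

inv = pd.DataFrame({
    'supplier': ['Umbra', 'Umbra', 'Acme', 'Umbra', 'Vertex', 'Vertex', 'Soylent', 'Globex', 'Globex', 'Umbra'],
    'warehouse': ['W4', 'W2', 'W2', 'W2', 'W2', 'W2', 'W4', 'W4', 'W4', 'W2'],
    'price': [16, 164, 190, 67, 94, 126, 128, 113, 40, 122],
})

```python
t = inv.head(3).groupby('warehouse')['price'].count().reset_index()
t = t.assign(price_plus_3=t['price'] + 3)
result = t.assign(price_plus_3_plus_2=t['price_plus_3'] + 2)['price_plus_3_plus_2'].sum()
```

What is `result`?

take first 3 rows:
  supplier warehouse  price
0    Umbra        W4     16
1    Umbra        W2    164
2     Acme        W2    190
group by warehouse, count of price:
warehouse
W2    2
W4    1
Name: price, dtype: int64
reset_index():
  warehouse  price
0        W2      2
1        W4      1
add column price_plus_3 = t['price'] + 3:
  warehouse  price  price_plus_3
0        W2      2             5
1        W4      1             4
add column price_plus_3_plus_2 = t['price_plus_3'] + 2:
  warehouse  price  price_plus_3  price_plus_3_plus_2
0        W2      2             5                    7
1        W4      1             4                    6
The sum of column 'price_plus_3_plus_2' is 13.

13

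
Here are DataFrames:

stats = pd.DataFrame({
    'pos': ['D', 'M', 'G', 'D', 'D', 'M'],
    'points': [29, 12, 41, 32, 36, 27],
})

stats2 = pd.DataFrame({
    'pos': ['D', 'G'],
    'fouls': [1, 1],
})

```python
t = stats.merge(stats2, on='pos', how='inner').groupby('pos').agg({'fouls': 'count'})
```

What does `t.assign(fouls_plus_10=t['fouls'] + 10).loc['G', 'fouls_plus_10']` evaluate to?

merge on 'pos' (how='inner') → 4 rows:
  pos  points  fouls
0   D      29      1
1   G      41      1
2   D      32      1
3   D      36      1
group by pos, count of fouls:
     fouls
pos       
D        3
G        1
add column fouls_plus_10 = t['fouls'] + 10:
     fouls  fouls_plus_10
pos                      
D        3             13
G        1             11
Hence 11.

11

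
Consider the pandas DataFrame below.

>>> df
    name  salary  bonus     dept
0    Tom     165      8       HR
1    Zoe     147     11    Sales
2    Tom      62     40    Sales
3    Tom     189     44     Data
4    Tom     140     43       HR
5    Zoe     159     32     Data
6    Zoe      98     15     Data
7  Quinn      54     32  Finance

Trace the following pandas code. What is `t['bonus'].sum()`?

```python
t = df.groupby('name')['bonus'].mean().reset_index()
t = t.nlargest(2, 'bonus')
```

group by name, mean of bonus:
name
Quinn    32.000000
Tom      33.750000
Zoe      19.333333
Name: bonus, dtype: float64
reset_index():
    name      bonus
0  Quinn  32.000000
1    Tom  33.750000
2    Zoe  19.333333
take 2 rows with largest bonus:
    name  bonus
1    Tom  33.75
0  Quinn  32.00
Taking the sum of column 'bonus' gives 65.75.

65.75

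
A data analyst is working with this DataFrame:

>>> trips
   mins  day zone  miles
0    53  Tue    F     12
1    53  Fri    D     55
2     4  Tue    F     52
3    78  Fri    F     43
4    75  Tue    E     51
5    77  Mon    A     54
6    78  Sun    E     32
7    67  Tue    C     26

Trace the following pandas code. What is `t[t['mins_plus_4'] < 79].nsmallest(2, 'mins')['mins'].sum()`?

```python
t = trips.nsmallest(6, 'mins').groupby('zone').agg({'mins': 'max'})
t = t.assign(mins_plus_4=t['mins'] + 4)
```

take 6 rows with smallest mins:
   mins  day zone  miles
2     4  Tue    F     52
0    53  Tue    F     12
1    53  Fri    D     55
7    67  Tue    C     26
4    75  Tue    E     51
5    77  Mon    A     54
group by zone, max of mins:
      mins
zone      
A       77
C       67
D       53
E       75
F       53
add column mins_plus_4 = t['mins'] + 4:
      mins  mins_plus_4
zone                   
A       77           81
C       67           71
D       53           57
E       75           79
F       53           57
filter rows where mins_plus_4 < 79:
      mins  mins_plus_4
zone                   
C       67           71
D       53           57
F       53           57
take 2 rows with smallest mins:
      mins  mins_plus_4
zone                   
D       53           57
F       53           57

106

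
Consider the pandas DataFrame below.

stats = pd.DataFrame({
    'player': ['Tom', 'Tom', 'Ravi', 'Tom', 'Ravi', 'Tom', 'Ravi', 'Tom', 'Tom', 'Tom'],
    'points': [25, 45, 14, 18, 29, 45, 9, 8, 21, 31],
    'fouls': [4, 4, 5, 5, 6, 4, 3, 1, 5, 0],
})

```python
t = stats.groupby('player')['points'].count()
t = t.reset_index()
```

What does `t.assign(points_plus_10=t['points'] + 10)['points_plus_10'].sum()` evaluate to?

30

group by player, count of points:
player
Ravi    3
Tom     7
Name: points, dtype: int64
reset_index():
  player  points
0   Ravi       3
1    Tom       7
add column points_plus_10 = t['points'] + 10:
  player  points  points_plus_10
0   Ravi       3              13
1    Tom       7              17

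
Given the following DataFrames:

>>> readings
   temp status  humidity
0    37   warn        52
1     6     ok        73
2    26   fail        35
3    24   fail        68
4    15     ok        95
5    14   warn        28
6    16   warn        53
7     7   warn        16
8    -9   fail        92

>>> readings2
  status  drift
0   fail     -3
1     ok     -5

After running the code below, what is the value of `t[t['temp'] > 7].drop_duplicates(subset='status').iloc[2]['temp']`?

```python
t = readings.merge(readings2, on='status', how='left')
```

15

merge on 'status' (how='left') → 9 rows:
   temp status  humidity  drift
0    37   warn        52    NaN
1     6     ok        73   -5.0
2    26   fail        35   -3.0
3    24   fail        68   -3.0
4    15     ok        95   -5.0
5    14   warn        28    NaN
6    16   warn        53    NaN
7     7   warn        16    NaN
8    -9   fail        92   -3.0
filter rows where temp > 7:
   temp status  humidity  drift
0    37   warn        52    NaN
2    26   fail        35   -3.0
3    24   fail        68   -3.0
4    15     ok        95   -5.0
5    14   warn        28    NaN
6    16   warn        53    NaN
drop duplicate status (keep=first):
   temp status  humidity  drift
0    37   warn        52    NaN
2    26   fail        35   -3.0
4    15     ok        95   -5.0
value at position 2, column 'temp' → 15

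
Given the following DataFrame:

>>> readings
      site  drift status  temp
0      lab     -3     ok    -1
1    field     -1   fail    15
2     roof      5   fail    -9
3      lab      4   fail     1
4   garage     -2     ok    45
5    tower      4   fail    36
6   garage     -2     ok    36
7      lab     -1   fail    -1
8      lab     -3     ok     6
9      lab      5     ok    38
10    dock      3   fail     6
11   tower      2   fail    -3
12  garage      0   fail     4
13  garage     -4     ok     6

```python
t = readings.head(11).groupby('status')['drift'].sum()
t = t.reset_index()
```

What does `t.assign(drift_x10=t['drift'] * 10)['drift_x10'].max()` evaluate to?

take first 11 rows:
      site  drift status  temp
0      lab     -3     ok    -1
1    field     -1   fail    15
2     roof      5   fail    -9
3      lab      4   fail     1
4   garage     -2     ok    45
5    tower      4   fail    36
6   garage     -2     ok    36
7      lab     -1   fail    -1
8      lab     -3     ok     6
9      lab      5     ok    38
10    dock      3   fail     6
group by status, sum of drift:
status
fail    14
ok      -5
Name: drift, dtype: int64
reset_index():
  status  drift
0   fail     14
1     ok     -5
add column drift_x10 = t['drift'] * 10:
  status  drift  drift_x10
0   fail     14        140
1     ok     -5        -50
Then the max of column 'drift_x10': 140

140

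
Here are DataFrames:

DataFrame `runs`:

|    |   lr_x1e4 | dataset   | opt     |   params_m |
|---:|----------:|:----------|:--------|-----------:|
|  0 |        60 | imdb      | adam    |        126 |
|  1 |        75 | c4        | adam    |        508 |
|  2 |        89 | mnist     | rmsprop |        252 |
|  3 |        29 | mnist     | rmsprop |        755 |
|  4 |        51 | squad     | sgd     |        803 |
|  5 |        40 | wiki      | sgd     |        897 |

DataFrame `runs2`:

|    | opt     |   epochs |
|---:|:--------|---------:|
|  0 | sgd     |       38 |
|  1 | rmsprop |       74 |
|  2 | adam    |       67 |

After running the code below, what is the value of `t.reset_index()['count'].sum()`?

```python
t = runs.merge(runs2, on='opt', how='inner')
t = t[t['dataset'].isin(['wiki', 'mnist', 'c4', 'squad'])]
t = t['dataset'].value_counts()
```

5

merge on 'opt' (how='inner') → 6 rows:
   lr_x1e4 dataset      opt  params_m  epochs
0       60    imdb     adam       126      67
1       75      c4     adam       508      67
2       89   mnist  rmsprop       252      74
3       29   mnist  rmsprop       755      74
4       51   squad      sgd       803      38
5       40    wiki      sgd       897      38
filter rows where dataset in ['wiki', 'mnist', 'c4', 'squad']:
   lr_x1e4 dataset      opt  params_m  epochs
1       75      c4     adam       508      67
2       89   mnist  rmsprop       252      74
3       29   mnist  rmsprop       755      74
4       51   squad      sgd       803      38
5       40    wiki      sgd       897      38
value_counts of dataset:
dataset
mnist    2
c4       1
squad    1
wiki     1
Name: count, dtype: int64
reset_index():
  dataset  count
0   mnist      2
1      c4      1
2   squad      1
3    wiki      1
Finally, sum of column 'count' = 5.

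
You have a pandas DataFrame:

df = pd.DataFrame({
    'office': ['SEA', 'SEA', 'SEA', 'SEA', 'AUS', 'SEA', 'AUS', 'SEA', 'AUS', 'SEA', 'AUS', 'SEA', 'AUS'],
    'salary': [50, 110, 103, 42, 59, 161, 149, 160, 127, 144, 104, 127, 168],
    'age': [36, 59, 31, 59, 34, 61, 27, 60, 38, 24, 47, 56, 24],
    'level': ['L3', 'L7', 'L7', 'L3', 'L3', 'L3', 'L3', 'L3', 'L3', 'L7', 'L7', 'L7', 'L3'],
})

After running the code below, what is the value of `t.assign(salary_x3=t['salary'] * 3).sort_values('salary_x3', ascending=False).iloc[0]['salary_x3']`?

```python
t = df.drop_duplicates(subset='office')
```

177

drop duplicate office (keep=first):
  office  salary  age level
0    SEA      50   36    L3
4    AUS      59   34    L3
add column salary_x3 = t['salary'] * 3:
  office  salary  age level  salary_x3
0    SEA      50   36    L3        150
4    AUS      59   34    L3        177
sort by salary_x3 descending:
  office  salary  age level  salary_x3
4    AUS      59   34    L3        177
0    SEA      50   36    L3        150
Hence 177.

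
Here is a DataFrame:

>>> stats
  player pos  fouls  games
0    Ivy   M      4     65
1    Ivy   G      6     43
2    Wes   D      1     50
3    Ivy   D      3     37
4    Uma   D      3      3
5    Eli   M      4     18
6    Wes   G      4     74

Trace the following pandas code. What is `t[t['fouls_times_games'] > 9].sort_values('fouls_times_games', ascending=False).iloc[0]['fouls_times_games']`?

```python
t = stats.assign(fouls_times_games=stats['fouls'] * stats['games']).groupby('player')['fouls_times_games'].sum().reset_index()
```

add column fouls_times_games = stats['fouls'] * stats['games']:
  player pos  fouls  games  fouls_times_games
0    Ivy   M      4     65                260
1    Ivy   G      6     43                258
2    Wes   D      1     50                 50
3    Ivy   D      3     37                111
4    Uma   D      3      3                  9
5    Eli   M      4     18                 72
6    Wes   G      4     74                296
group by player, sum of fouls_times_games:
player
Eli     72
Ivy    629
Uma      9
Wes    346
Name: fouls_times_games, dtype: int64
reset_index():
  player  fouls_times_games
0    Eli                 72
1    Ivy                629
2    Uma                  9
3    Wes                346
filter rows where fouls_times_games > 9:
  player  fouls_times_games
0    Eli                 72
1    Ivy                629
3    Wes                346
sort by fouls_times_games descending:
  player  fouls_times_games
1    Ivy                629
3    Wes                346
0    Eli                 72
value at position 0, column 'fouls_times_games' → 629

629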